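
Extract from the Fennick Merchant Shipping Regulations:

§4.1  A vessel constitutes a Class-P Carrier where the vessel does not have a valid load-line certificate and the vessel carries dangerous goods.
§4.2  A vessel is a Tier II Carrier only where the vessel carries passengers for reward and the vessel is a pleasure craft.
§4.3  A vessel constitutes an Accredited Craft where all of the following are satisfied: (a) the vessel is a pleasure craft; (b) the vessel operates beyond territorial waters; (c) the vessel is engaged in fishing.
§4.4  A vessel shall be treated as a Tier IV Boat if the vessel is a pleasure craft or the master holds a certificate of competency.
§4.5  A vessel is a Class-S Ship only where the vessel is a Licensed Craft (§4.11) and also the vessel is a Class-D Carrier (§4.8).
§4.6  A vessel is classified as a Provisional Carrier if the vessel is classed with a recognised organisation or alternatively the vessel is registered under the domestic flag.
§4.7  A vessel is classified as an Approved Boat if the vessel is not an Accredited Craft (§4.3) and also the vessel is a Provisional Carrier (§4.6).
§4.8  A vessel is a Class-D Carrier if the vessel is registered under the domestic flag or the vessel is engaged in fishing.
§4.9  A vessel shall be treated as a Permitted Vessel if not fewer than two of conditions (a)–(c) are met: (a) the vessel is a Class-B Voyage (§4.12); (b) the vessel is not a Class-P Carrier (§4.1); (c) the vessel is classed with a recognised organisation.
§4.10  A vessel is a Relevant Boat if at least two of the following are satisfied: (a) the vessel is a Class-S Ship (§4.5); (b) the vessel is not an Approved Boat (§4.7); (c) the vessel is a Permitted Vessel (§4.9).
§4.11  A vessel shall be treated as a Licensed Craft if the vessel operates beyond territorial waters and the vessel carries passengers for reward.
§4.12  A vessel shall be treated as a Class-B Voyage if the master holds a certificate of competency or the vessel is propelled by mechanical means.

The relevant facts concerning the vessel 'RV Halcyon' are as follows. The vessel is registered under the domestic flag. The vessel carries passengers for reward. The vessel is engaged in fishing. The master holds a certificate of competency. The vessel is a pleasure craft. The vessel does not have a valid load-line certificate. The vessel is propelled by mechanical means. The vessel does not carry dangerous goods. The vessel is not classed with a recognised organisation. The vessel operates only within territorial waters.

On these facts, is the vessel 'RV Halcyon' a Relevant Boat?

§4.11 — Licensed Craft: [the vessel operates beyond territorial waters? no] AND [the vessel carries passengers for reward? yes] → not satisfied.
§4.8 — Class-D Carrier: [the vessel is registered under the domestic flag? yes] OR [the vessel is engaged in fishing? yes] → satisfied.
§4.5 — Class-S Ship: [Licensed Craft (§4.11)? no] AND [Class-D Carrier (§4.8)? yes] → not satisfied.
§4.3 — Accredited Craft: [the vessel is a pleasure craft? yes] AND [the vessel operates beyond territorial waters? no] AND [the vessel is engaged in fishing? yes] → not satisfied.
§4.6 — Provisional Carrier: [the vessel is classed with a recognised organisation? no] OR [the vessel is registered under the domestic flag? yes] → satisfied.
§4.7 — Approved Boat: [not an Accredited Craft (§4.3)? yes] AND [Provisional Carrier (§4.6)? yes] → satisfied.
§4.12 — Class-B Voyage: [the master holds a certificate of competency? yes] OR [the vessel is propelled by mechanical means? yes] → satisfied.
§4.1 — Class-P Carrier: [the vessel does not have a valid load-line certificate? yes] AND [the vessel carries dangerous goods? no] → not satisfied.
§4.9 — Permitted Vessel: Class-B Voyage (§4.12)? yes; not a Class-P Carrier (§4.1)? yes; the vessel is classed with a recognised organisation? no — 2 of 3 hold (need ≥2) → satisfied.
§4.10 — Relevant Boat: Class-S Ship (§4.5)? no; not an Approved Boat (§4.7)? no; Permitted Vessel (§4.9)? yes — 1 of 3 hold (need ≥2) → not satisfied.

No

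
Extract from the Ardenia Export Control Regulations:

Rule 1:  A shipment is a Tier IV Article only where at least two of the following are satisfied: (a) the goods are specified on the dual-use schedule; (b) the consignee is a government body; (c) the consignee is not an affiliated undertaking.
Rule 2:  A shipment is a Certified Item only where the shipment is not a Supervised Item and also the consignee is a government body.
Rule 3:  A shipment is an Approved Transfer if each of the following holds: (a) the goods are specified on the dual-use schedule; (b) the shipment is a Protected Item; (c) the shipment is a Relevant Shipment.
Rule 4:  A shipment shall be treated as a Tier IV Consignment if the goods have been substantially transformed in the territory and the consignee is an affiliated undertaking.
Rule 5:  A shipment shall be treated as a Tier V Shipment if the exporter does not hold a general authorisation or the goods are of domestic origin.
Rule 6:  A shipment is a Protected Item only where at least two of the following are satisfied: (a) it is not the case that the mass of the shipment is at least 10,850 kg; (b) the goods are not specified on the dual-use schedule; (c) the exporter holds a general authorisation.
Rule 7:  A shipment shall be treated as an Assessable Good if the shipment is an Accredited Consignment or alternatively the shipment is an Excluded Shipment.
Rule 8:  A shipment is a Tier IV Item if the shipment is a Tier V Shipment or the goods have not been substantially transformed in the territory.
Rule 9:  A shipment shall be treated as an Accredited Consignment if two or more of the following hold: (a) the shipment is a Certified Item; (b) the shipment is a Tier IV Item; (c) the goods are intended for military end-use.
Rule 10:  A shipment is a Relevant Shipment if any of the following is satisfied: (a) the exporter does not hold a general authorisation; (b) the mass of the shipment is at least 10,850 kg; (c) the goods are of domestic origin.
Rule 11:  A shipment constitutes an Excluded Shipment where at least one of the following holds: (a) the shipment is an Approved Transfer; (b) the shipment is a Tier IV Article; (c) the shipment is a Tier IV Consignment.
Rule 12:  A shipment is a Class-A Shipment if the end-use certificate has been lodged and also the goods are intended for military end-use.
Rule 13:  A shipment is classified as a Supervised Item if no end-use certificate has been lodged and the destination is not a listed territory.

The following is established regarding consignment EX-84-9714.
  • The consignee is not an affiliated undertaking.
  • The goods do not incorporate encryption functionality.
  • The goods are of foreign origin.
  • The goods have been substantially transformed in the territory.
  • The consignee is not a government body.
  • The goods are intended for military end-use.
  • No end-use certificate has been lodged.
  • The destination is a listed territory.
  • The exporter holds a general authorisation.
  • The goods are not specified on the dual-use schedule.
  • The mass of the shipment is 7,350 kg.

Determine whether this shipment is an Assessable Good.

No

rule 13 — Supervised Item: [no end-use certificate has been lodged? yes] AND [the destination is not a listed territory? no] → not satisfied.
rule 2 — Certified Item: [not a Supervised Item (rule 13)? yes] AND [the consignee is a government body? no] → not satisfied.
rule 5 — Tier V Shipment: [the exporter does not hold a general authorisation? no] OR [the goods are of domestic origin? no] → not satisfied.
rule 8 — Tier IV Item: [Tier V Shipment (rule 5)? no] OR [the goods have not been substantially transformed in the territory? no] → not satisfied.
rule 9 — Accredited Consignment: Certified Item (rule 2)? no; Tier IV Item (rule 8)? no; the goods are intended for military end-use? yes — 1 of 3 hold (need ≥2) → not satisfied.
rule 6 — Protected Item: mass of the shipment: 7,350 kg ≥ 10,850 kg? no, so negated condition yes; the goods are not specified on the dual-use schedule? yes; the exporter holds a general authorisation? yes — 3 of 3 hold (need ≥2) → satisfied.
rule 10 — Relevant Shipment: [the exporter does not hold a general authorisation? no] OR [mass of the shipment: 7,350 kg ≥ 10,850 kg? no] OR [the goods are of domestic origin? no] → not satisfied.
rule 3 — Approved Transfer: [the goods are specified on the dual-use schedule? no] AND [Protected Item (rule 6)? yes] AND [Relevant Shipment (rule 10)? no] → not satisfied.
rule 1 — Tier IV Article: the goods are specified on the dual-use schedule? no; the consignee is a government body? no; the consignee is not an affiliated undertaking? yes — 1 of 3 hold (need ≥2) → not satisfied.
rule 4 — Tier IV Consignment: [the goods have been substantially transformed in the territory? yes] AND [the consignee is an affiliated undertaking? no] → not satisfied.
rule 11 — Excluded Shipment: [Approved Transfer (rule 3)? no] OR [Tier IV Article (rule 1)? no] OR [Tier IV Consignment (rule 4)? no] → not satisfied.
rule 7 — Assessable Good: [Accredited Consignment (rule 9)? no] OR [Excluded Shipment (rule 11)? no] → not satisfied.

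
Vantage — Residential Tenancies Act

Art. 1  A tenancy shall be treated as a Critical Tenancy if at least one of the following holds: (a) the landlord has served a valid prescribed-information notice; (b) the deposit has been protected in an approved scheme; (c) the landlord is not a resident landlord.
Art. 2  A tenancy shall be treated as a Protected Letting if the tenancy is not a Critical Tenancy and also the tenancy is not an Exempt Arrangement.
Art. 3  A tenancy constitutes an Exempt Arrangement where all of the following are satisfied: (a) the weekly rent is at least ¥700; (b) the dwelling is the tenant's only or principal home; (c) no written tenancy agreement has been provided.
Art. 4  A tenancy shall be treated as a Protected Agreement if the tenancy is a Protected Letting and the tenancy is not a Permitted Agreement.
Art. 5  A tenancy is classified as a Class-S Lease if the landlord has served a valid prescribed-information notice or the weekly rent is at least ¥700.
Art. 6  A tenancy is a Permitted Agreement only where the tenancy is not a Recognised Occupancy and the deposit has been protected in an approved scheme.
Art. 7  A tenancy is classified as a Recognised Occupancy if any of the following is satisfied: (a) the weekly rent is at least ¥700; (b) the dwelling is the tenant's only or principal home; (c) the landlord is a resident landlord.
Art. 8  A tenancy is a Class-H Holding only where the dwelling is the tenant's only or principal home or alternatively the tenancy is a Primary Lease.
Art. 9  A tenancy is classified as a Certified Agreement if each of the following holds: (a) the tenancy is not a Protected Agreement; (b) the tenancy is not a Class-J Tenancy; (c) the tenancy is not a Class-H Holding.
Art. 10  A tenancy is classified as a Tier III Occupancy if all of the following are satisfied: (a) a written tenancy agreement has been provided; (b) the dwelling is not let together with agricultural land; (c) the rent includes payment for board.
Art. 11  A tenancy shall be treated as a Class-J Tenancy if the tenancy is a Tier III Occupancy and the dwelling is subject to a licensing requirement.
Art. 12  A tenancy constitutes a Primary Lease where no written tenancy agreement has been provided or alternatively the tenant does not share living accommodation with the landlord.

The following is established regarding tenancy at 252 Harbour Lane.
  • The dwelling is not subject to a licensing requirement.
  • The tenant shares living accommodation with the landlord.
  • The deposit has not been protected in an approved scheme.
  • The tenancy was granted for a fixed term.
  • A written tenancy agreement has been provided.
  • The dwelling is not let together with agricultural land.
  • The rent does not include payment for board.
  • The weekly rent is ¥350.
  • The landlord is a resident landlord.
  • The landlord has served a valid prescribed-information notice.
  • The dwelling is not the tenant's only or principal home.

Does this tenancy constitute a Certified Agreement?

article 1 — Critical Tenancy: [the landlord has served a valid prescribed-information notice? yes] OR [the deposit has been protected in an approved scheme? no] OR [the landlord is not a resident landlord? no] → satisfied.
article 3 — Exempt Arrangement: [weekly rent: ¥350 ≥ ¥700? no] AND [the dwelling is the tenant's only or principal home? no] AND [no written tenancy agreement has been provided? no] → not satisfied.
article 2 — Protected Letting: [not a Critical Tenancy (article 1)? no] AND [not an Exempt Arrangement (article 3)? yes] → not satisfied.
article 7 — Recognised Occupancy: [weekly rent: ¥350 ≥ ¥700? no] OR [the dwelling is the tenant's only or principal home? no] OR [the landlord is a resident landlord? yes] → satisfied.
article 6 — Permitted Agreement: [not a Recognised Occupancy (article 7)? no] AND [the deposit has been protected in an approved scheme? no] → not satisfied.
article 4 — Protected Agreement: [Protected Letting (article 2)? no] AND [not a Permitted Agreement (article 6)? yes] → not satisfied.
article 10 — Tier III Occupancy: [a written tenancy agreement has been provided? yes] AND [the dwelling is not let together with agricultural land? yes] AND [the rent includes payment for board? no] → not satisfied.
article 11 — Class-J Tenancy: [Tier III Occupancy (article 10)? no] AND [the dwelling is subject to a licensing requirement? no] → not satisfied.
article 12 — Primary Lease: [no written tenancy agreement has been provided? no] OR [the tenant does not share living accommodation with the landlord? no] → not satisfied.
article 8 — Class-H Holding: [the dwelling is the tenant's only or principal home? no] OR [Primary Lease (article 12)? no] → not satisfied.
article 9 — Certified Agreement: [not a Protected Agreement (article 4)? yes] AND [not a Class-J Tenancy (article 11)? yes] AND [not a Class-H Holding (article 8)? yes] → satisfied.

Yes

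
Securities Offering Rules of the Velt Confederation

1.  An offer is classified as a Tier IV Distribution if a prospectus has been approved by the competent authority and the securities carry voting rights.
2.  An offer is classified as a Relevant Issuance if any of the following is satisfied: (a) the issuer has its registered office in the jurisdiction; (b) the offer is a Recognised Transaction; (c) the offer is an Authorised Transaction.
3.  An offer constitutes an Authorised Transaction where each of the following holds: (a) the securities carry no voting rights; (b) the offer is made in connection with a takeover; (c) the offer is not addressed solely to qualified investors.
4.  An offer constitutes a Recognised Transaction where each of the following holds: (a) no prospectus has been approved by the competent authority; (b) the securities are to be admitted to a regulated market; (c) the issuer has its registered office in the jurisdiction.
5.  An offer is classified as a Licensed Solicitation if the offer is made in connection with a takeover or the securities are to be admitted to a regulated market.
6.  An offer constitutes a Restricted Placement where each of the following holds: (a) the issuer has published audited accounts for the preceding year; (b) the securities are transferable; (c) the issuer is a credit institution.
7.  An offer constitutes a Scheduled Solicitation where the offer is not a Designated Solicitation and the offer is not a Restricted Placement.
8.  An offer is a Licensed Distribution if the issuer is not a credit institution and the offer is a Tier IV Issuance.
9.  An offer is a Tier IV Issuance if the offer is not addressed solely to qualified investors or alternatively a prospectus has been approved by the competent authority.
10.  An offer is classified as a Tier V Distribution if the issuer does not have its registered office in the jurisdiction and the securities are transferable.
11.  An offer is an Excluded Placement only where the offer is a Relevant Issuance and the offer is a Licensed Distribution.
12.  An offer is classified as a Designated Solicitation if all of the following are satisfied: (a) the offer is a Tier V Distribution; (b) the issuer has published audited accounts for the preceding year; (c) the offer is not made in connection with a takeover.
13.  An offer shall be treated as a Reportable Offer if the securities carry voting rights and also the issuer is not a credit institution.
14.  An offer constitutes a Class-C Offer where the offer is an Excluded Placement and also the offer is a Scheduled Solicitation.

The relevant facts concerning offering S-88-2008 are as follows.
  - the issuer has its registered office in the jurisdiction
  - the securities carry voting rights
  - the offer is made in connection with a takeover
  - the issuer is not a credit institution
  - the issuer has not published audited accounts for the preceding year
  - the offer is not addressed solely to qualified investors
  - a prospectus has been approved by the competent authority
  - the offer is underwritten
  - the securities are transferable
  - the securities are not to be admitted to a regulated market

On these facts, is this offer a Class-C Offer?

paragraph 4 — Recognised Transaction: [no prospectus has been approved by the competent authority? no] AND [the securities are to be admitted to a regulated market? no] AND [the issuer has its registered office in the jurisdiction? yes] → not satisfied.
paragraph 3 — Authorised Transaction: [the securities carry no voting rights? no] AND [the offer is made in connection with a takeover? yes] AND [the offer is not addressed solely to qualified investors? yes] → not satisfied.
paragraph 2 — Relevant Issuance: [the issuer has its registered office in the jurisdiction? yes] OR [Recognised Transaction (paragraph 4)? no] OR [Authorised Transaction (paragraph 3)? no] → satisfied.
paragraph 9 — Tier IV Issuance: [the offer is not addressed solely to qualified investors? yes] OR [a prospectus has been approved by the competent authority? yes] → satisfied.
paragraph 8 — Licensed Distribution: [the issuer is not a credit institution? yes] AND [Tier IV Issuance (paragraph 9)? yes] → satisfied.
paragraph 11 — Excluded Placement: [Relevant Issuance (paragraph 2)? yes] AND [Licensed Distribution (paragraph 8)? yes] → satisfied.
paragraph 10 — Tier V Distribution: [the issuer does not have its registered office in the jurisdiction? no] AND [the securities are transferable? yes] → not satisfied.
paragraph 12 — Designated Solicitation: [Tier V Distribution (paragraph 10)? no] AND [the issuer has published audited accounts for the preceding year? no] AND [the offer is not made in connection with a takeover? no] → not satisfied.
paragraph 6 — Restricted Placement: [the issuer has published audited accounts for the preceding year? no] AND [the securities are transferable? yes] AND [the issuer is a credit institution? no] → not satisfied.
paragraph 7 — Scheduled Solicitation: [not a Designated Solicitation (paragraph 12)? yes] AND [not a Restricted Placement (paragraph 6)? yes] → satisfied.
paragraph 14 — Class-C Offer: [Excluded Placement (paragraph 11)? yes] AND [Scheduled Solicitation (paragraph 7)? yes] → satisfied.

Yes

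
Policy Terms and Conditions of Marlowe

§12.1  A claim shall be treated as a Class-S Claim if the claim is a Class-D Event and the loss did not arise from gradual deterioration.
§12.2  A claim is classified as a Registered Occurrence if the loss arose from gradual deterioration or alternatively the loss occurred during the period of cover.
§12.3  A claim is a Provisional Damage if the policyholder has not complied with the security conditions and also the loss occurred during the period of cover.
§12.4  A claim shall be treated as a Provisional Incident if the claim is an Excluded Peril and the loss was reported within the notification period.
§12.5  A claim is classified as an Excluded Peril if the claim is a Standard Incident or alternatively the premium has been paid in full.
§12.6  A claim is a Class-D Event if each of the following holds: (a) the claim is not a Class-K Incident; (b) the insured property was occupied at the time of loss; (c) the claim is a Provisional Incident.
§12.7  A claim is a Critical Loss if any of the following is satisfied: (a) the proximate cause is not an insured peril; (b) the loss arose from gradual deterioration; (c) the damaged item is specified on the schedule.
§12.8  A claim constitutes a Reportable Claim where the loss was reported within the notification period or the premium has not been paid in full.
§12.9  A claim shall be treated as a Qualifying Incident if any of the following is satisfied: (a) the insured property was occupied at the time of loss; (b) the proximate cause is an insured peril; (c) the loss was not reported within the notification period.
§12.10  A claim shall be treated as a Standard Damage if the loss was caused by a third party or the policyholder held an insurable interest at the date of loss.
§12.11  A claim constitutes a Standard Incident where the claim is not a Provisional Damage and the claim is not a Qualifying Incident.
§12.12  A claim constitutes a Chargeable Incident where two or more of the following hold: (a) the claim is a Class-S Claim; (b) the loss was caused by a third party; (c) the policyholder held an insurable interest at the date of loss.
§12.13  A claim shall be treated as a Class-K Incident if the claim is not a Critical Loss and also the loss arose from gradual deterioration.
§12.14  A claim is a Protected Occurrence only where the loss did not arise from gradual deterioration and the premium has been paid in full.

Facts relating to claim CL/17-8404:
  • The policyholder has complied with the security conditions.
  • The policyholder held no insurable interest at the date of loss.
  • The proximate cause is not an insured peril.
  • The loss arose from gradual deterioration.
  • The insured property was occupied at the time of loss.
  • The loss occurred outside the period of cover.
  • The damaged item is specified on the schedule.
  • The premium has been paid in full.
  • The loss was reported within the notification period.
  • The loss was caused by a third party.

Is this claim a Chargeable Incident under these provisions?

Under §12.7: the proximate cause is not an insured peril? yes; or the loss arose from gradual deterioration? yes; or the damaged item is specified on the schedule? yes. So the claim is a Critical Loss.
Under §12.13: not a Critical Loss (§12.7)? no; and the loss arose from gradual deterioration? yes. So the claim is not a Class-K Incident.
Under §12.3: the policyholder has not complied with the security conditions? no; and the loss occurred during the period of cover? no. So the claim is not a Provisional Damage.
Under §12.9: the insured property was occupied at the time of loss? yes; or the proximate cause is an insured peril? no; or the loss was not reported within the notification period? no. So the claim is a Qualifying Incident.
Under §12.11: not a Provisional Damage (§12.3)? yes; and not a Qualifying Incident (§12.9)? no. So the claim is not a Standard Incident.
Under §12.5: Standard Incident (§12.11)? no; or the premium has been paid in full? yes. So the claim is an Excluded Peril.
Under §12.4: Excluded Peril (§12.5)? yes; and the loss was reported within the notification period? yes. So the claim is a Provisional Incident.
Under §12.6: not a Class-K Incident (§12.13)? yes; and the insured property was occupied at the time of loss? yes; and Provisional Incident (§12.4)? yes. So the claim is a Class-D Event.
Under §12.1: Class-D Event (§12.6)? yes; and the loss did not arise from gradual deterioration? no. So the claim is not a Class-S Claim.
Under §12.12: Class-S Claim (§12.1)? no; the loss was caused by a third party? yes; the policyholder held an insurable interest at the date of loss? no — 1 of 3 hold (need ≥2) → not satisfied.

No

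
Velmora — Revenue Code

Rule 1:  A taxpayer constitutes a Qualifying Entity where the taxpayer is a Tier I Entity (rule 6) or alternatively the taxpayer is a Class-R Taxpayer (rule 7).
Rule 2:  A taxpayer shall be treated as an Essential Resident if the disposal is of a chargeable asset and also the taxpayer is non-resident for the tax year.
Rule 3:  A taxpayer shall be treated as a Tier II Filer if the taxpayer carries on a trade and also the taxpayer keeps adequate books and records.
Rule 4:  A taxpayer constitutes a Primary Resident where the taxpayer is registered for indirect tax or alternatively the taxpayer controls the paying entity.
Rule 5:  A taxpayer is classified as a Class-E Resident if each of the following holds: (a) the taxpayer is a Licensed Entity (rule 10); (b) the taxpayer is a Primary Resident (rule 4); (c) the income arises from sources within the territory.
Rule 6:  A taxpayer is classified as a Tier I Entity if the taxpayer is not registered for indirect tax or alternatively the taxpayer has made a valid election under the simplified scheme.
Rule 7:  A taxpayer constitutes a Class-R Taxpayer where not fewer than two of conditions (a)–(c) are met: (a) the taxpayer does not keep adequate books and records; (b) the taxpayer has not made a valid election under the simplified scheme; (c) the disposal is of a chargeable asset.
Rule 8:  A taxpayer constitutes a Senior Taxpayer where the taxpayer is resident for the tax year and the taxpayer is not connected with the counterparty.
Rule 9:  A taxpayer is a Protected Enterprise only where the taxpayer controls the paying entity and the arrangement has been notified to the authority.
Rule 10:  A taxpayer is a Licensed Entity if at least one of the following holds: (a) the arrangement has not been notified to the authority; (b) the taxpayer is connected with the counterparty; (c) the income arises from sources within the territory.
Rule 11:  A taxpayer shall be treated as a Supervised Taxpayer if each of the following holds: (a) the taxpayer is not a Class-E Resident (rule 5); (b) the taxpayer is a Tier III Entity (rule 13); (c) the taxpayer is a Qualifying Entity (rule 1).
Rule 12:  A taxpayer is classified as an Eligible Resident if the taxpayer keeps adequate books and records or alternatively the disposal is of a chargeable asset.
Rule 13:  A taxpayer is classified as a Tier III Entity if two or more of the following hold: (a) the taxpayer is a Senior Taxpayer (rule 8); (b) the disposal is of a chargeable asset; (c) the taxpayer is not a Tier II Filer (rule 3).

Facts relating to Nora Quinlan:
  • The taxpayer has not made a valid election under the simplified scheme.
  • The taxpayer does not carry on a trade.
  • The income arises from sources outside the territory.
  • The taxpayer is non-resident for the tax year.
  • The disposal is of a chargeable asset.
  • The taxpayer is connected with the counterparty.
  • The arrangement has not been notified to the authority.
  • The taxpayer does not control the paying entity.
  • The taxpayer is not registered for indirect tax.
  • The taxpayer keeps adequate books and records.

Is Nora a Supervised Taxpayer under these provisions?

rule 10 — Licensed Entity: [the arrangement has not been notified to the authority? yes] OR [the taxpayer is connected with the counterparty? yes] OR [the income arises from sources within the territory? no] → satisfied.
rule 4 — Primary Resident: [the taxpayer is registered for indirect tax? no] OR [the taxpayer controls the paying entity? no] → not satisfied.
rule 5 — Class-E Resident: [Licensed Entity (rule 10)? yes] AND [Primary Resident (rule 4)? no] AND [the income arises from sources within the territory? no] → not satisfied.
rule 8 — Senior Taxpayer: [the taxpayer is resident for the tax year? no] AND [the taxpayer is not connected with the counterparty? no] → not satisfied.
rule 3 — Tier II Filer: [the taxpayer carries on a trade? no] AND [the taxpayer keeps adequate books and records? yes] → not satisfied.
rule 13 — Tier III Entity: Senior Taxpayer (rule 8)? no; the disposal is of a chargeable asset? yes; not a Tier II Filer (rule 3)? yes — 2 of 3 hold (need ≥2) → satisfied.
rule 6 — Tier I Entity: [the taxpayer is not registered for indirect tax? yes] OR [the taxpayer has made a valid election under the simplified scheme? no] → satisfied.
rule 7 — Class-R Taxpayer: the taxpayer does not keep adequate books and records? no; the taxpayer has not made a valid election under the simplified scheme? yes; the disposal is of a chargeable asset? yes — 2 of 3 hold (need ≥2) → satisfied.
rule 1 — Qualifying Entity: [Tier I Entity (rule 6)? yes] OR [Class-R Taxpayer (rule 7)? yes] → satisfied.
rule 11 — Supervised Taxpayer: [not a Class-E Resident (rule 5)? yes] AND [Tier III Entity (rule 13)? yes] AND [Qualifying Entity (rule 1)? yes] → satisfied.

Yes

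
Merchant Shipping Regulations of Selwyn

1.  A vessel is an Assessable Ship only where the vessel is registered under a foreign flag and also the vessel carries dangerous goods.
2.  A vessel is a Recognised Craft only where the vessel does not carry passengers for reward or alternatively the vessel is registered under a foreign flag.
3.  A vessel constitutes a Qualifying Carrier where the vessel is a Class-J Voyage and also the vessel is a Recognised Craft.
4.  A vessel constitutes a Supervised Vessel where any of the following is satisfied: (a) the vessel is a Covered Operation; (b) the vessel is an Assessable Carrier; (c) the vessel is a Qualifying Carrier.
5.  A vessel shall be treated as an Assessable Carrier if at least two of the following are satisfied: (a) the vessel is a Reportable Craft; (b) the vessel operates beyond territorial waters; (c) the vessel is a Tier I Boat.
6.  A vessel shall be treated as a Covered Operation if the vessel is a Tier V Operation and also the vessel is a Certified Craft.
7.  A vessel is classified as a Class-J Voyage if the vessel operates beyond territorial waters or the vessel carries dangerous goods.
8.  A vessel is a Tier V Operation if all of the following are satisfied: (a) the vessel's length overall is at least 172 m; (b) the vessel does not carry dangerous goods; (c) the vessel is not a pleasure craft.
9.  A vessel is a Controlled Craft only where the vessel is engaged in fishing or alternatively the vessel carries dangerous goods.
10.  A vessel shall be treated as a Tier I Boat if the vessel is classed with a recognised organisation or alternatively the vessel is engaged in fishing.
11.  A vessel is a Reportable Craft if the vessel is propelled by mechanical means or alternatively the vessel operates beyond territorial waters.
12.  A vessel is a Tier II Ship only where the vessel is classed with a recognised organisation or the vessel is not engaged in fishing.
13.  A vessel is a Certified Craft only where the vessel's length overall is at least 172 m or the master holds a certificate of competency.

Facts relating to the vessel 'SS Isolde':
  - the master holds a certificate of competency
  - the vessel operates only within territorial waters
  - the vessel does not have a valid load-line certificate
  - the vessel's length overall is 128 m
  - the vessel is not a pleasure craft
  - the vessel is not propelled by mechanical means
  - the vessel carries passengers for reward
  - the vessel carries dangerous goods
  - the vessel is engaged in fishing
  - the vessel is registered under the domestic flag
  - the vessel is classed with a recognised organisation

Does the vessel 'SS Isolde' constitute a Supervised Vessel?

No

paragraph 8 — Tier V Operation: [vessel's length overall: 128 m ≥ 172 m? no] AND [the vessel does not carry dangerous goods? no] AND [the vessel is not a pleasure craft? yes] → not satisfied.
paragraph 13 — Certified Craft: [vessel's length overall: 128 m ≥ 172 m? no] OR [the master holds a certificate of competency? yes] → satisfied.
paragraph 6 — Covered Operation: [Tier V Operation (paragraph 8)? no] AND [Certified Craft (paragraph 13)? yes] → not satisfied.
paragraph 11 — Reportable Craft: [the vessel is propelled by mechanical means? no] OR [the vessel operates beyond territorial waters? no] → not satisfied.
paragraph 10 — Tier I Boat: [the vessel is classed with a recognised organisation? yes] OR [the vessel is engaged in fishing? yes] → satisfied.
paragraph 5 — Assessable Carrier: Reportable Craft (paragraph 11)? no; the vessel operates beyond territorial waters? no; Tier I Boat (paragraph 10)? yes — 1 of 3 hold (need ≥2) → not satisfied.
paragraph 7 — Class-J Voyage: [the vessel operates beyond territorial waters? no] OR [the vessel carries dangerous goods? yes] → satisfied.
paragraph 2 — Recognised Craft: [the vessel does not carry passengers for reward? no] OR [the vessel is registered under a foreign flag? no] → not satisfied.
paragraph 3 — Qualifying Carrier: [Class-J Voyage (paragraph 7)? yes] AND [Recognised Craft (paragraph 2)? no] → not satisfied.
paragraph 4 — Supervised Vessel: [Covered Operation (paragraph 6)? no] OR [Assessable Carrier (paragraph 5)? no] OR [Qualifying Carrier (paragraph 3)? no] → not satisfied.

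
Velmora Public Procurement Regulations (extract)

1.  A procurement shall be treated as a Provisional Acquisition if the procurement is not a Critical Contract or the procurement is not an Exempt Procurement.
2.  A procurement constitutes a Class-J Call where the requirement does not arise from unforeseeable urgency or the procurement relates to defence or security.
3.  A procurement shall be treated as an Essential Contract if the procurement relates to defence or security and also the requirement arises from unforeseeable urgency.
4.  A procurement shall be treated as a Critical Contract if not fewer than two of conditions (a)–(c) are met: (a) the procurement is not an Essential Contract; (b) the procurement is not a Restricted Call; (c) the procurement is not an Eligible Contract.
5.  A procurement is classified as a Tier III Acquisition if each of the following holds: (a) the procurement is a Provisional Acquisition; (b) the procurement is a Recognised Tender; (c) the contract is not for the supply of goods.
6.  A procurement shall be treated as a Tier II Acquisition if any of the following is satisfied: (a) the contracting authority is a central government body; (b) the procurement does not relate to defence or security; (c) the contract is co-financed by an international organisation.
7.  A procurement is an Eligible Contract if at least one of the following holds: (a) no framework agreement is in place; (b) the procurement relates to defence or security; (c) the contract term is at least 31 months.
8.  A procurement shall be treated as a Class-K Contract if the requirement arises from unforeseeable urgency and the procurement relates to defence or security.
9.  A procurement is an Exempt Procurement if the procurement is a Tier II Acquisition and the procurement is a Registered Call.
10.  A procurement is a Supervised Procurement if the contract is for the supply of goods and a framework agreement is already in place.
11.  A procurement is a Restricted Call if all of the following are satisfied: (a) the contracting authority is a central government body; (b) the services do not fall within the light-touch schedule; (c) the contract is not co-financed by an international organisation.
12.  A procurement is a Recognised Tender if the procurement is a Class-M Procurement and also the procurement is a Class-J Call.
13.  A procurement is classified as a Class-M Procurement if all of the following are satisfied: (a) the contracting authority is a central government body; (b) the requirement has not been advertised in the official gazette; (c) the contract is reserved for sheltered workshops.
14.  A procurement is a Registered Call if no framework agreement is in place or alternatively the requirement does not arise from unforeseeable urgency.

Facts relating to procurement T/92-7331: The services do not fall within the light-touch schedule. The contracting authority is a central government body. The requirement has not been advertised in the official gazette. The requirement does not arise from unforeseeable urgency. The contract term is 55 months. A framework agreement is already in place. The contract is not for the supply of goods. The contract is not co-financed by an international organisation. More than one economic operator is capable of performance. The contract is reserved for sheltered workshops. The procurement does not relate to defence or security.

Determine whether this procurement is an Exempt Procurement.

Yes

paragraph 6 — Tier II Acquisition: [the contracting authority is a central government body? yes] OR [the procurement does not relate to defence or security? yes] OR [the contract is co-financed by an international organisation? no] → satisfied.
paragraph 14 — Registered Call: [no framework agreement is in place? no] OR [the requirement does not arise from unforeseeable urgency? yes] → satisfied.
paragraph 9 — Exempt Procurement: [Tier II Acquisition (paragraph 6)? yes] AND [Registered Call (paragraph 14)? yes] → satisfied.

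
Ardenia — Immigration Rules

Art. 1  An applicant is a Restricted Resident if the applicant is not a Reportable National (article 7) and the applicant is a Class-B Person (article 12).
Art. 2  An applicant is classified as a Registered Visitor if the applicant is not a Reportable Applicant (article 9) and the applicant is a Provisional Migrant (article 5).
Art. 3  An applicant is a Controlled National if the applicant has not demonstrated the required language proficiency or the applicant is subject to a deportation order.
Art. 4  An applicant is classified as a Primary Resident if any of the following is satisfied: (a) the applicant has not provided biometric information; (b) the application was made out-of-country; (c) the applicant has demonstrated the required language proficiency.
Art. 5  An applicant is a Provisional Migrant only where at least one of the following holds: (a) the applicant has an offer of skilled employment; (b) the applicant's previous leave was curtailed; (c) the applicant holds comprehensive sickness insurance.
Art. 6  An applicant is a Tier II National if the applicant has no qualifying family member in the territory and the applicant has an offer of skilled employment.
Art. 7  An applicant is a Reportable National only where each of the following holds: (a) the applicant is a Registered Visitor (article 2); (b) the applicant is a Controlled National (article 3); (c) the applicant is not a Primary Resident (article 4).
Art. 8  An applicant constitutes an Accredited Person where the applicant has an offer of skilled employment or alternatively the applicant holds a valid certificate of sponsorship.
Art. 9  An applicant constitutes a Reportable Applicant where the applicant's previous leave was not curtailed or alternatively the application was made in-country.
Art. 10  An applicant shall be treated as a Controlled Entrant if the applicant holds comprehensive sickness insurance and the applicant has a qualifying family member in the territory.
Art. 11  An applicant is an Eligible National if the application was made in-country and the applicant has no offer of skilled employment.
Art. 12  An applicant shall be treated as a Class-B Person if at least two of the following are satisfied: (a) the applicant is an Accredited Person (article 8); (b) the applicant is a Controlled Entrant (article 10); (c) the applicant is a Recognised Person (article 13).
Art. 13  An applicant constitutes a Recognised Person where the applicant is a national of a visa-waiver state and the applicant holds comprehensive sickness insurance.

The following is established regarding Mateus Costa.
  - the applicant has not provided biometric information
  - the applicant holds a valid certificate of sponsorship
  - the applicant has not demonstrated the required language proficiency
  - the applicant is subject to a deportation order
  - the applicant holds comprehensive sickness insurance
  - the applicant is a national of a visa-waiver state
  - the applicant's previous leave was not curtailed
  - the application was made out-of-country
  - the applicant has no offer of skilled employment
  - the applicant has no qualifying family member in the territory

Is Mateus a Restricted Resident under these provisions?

Yes

article 9 — Reportable Applicant: [the applicant's previous leave was not curtailed? yes] OR [the application was made in-country? no] → satisfied.
article 5 — Provisional Migrant: [the applicant has an offer of skilled employment? no] OR [the applicant's previous leave was curtailed? no] OR [the applicant holds comprehensive sickness insurance? yes] → satisfied.
article 2 — Registered Visitor: [not a Reportable Applicant (article 9)? no] AND [Provisional Migrant (article 5)? yes] → not satisfied.
article 3 — Controlled National: [the applicant has not demonstrated the required language proficiency? yes] OR [the applicant is subject to a deportation order? yes] → satisfied.
article 4 — Primary Resident: [the applicant has not provided biometric information? yes] OR [the application was made out-of-country? yes] OR [the applicant has demonstrated the required language proficiency? no] → satisfied.
article 7 — Reportable National: [Registered Visitor (article 2)? no] AND [Controlled National (article 3)? yes] AND [not a Primary Resident (article 4)? no] → not satisfied.
article 8 — Accredited Person: [the applicant has an offer of skilled employment? no] OR [the applicant holds a valid certificate of sponsorship? yes] → satisfied.
article 10 — Controlled Entrant: [the applicant holds comprehensive sickness insurance? yes] AND [the applicant has a qualifying family member in the territory? no] → not satisfied.
article 13 — Recognised Person: [the applicant is a national of a visa-waiver state? yes] AND [the applicant holds comprehensive sickness insurance? yes] → satisfied.
article 12 — Class-B Person: Accredited Person (article 8)? yes; Controlled Entrant (article 10)? no; Recognised Person (article 13)? yes — 2 of 3 hold (need ≥2) → satisfied.
article 1 — Restricted Resident: [not a Reportable National (article 7)? yes] AND [Class-B Person (article 12)? yes] → satisfied.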